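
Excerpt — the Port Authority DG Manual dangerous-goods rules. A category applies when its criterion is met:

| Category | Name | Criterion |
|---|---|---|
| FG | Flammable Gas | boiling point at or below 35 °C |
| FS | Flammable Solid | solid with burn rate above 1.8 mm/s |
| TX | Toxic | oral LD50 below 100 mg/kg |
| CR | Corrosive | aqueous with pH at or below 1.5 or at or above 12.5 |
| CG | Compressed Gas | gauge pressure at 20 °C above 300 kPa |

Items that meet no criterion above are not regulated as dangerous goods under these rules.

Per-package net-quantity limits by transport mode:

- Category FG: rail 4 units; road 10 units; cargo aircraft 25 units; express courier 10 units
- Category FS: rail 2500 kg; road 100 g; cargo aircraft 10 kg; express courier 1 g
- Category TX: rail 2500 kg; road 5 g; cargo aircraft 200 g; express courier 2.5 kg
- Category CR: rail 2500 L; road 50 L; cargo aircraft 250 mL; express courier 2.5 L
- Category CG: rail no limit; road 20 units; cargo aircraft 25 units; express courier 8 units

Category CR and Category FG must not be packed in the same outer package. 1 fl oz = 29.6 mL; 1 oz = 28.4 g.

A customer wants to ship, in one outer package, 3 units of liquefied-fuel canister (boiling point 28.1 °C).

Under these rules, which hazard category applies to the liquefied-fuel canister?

The liquefied-fuel canister has boiling point 28.1 °C, which is ≤ 35 °C, so it is Category FG (Flammable Gas).

Category FG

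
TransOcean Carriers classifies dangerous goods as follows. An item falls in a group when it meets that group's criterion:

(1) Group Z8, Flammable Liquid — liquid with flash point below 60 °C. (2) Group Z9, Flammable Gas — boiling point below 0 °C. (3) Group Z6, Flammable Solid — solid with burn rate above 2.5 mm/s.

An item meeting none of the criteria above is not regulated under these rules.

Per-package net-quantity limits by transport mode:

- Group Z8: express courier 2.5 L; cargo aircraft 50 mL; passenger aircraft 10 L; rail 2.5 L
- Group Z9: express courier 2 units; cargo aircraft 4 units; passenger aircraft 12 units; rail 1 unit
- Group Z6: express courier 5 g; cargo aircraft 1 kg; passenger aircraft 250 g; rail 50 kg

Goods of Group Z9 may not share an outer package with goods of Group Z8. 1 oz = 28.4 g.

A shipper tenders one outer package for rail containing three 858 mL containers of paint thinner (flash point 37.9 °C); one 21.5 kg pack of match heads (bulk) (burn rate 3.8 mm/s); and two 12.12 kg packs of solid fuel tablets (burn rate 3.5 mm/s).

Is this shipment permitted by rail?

No

With flash point 37.9 °C (< 60 °C), the paint thinner falls in Group Z8.
The match heads (bulk) have burn rate 3.8 mm/s, which is > 2.5 mm/s, so they are Group Z6 (Flammable Solid).
Solid fuel tablets: burn rate 3.5 mm/s > 2.5 mm/s → Group Z6 (Flammable Solid).
Group Z6 net quantity: 21.5 kg + (two 12.12 kg packs = 24.24 kg) = 45.74 kg.
45.74 kg is within the rail limit of 50 kg for Group Z6.
Group Z8 quantity: three 858 mL containers = 2.574 L.
That exceeds the Group Z8 rail limit of 2.5 L.
The segregation rule (Group Z9 with Group Z8) does not apply to Group Z6 with Group Z8.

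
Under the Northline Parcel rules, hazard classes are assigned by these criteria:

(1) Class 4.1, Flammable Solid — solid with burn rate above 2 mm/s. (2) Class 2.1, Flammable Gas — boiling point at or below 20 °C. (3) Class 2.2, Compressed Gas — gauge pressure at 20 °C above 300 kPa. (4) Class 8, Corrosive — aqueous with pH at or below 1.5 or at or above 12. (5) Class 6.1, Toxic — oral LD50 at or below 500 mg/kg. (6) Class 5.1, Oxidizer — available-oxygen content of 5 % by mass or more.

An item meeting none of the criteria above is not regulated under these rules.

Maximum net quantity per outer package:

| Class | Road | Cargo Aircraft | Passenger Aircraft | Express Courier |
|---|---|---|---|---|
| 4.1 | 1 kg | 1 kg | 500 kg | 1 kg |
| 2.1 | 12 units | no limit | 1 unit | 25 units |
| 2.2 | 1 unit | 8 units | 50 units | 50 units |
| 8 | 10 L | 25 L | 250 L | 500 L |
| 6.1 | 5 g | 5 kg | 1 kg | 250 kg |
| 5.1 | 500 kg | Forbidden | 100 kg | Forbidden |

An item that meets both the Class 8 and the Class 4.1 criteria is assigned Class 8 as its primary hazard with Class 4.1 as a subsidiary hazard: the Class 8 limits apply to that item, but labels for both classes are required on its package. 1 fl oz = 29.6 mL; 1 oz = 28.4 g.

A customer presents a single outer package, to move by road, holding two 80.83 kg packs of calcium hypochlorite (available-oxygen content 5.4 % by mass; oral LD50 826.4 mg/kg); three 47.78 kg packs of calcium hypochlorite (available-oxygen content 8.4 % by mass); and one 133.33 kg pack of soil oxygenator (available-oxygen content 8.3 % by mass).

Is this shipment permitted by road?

Yes

Calcium hypochlorite: available-oxygen content 5.4 % by mass ≥ 5 % by mass → Class 5.1 (Oxidizer).
With available-oxygen content 8.4 % by mass (≥ 5 % by mass), the calcium hypochlorite falls in Class 5.1.
The soil oxygenator has available-oxygen content 8.3 % by mass, which is ≥ 5 % by mass, so it is Class 5.1 (Oxidizer).
Total Class 5.1: (two 80.83 kg packs = 161.66 kg) + (three 47.78 kg packs = 143.34 kg) + 133.33 kg = 438.33 kg.
438.33 kg is within the road limit of 500 kg for Class 5.1.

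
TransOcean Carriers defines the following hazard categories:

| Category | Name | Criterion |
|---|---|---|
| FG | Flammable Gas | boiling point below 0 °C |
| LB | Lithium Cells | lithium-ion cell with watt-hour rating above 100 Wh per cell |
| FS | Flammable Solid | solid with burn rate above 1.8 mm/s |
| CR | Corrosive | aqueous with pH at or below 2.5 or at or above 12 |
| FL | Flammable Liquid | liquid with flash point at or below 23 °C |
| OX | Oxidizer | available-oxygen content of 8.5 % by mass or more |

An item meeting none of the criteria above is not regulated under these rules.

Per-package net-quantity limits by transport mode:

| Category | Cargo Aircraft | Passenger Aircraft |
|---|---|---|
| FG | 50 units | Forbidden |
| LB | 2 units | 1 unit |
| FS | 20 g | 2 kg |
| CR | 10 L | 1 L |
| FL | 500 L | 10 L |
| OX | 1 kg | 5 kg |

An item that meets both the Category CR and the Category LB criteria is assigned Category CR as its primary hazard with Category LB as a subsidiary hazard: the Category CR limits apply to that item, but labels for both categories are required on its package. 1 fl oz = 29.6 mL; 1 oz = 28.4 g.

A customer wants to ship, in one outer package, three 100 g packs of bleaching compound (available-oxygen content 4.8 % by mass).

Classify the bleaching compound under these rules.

Not regulated

available-oxygen content 4.8 % by mass is not above 8.5 % by mass, so Category OX does not apply.
No criterion is met, so the item is not regulated.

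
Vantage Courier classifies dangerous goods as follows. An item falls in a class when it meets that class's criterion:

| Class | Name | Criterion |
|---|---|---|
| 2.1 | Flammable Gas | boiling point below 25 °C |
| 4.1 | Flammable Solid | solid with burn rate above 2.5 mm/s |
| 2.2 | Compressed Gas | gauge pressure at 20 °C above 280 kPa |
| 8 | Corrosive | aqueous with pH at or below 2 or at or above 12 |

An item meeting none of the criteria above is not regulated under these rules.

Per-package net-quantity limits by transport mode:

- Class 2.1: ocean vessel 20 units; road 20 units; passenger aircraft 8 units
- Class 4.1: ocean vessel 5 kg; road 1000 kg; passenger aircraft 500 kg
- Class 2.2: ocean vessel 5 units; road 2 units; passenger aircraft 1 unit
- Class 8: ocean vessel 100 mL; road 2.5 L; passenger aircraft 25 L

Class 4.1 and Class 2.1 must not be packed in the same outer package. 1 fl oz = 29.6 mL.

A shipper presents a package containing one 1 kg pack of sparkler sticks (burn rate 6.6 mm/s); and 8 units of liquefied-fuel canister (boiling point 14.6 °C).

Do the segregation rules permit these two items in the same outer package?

With burn rate 6.6 mm/s (> 2.5 mm/s), the sparkler sticks fall in Class 4.1.
The liquefied-fuel canister has boiling point 14.6 °C, which is < 25 °C, so it is Class 2.1 (Flammable Gas).
Class 4.1 and Class 2.1 may not share an outer package.

No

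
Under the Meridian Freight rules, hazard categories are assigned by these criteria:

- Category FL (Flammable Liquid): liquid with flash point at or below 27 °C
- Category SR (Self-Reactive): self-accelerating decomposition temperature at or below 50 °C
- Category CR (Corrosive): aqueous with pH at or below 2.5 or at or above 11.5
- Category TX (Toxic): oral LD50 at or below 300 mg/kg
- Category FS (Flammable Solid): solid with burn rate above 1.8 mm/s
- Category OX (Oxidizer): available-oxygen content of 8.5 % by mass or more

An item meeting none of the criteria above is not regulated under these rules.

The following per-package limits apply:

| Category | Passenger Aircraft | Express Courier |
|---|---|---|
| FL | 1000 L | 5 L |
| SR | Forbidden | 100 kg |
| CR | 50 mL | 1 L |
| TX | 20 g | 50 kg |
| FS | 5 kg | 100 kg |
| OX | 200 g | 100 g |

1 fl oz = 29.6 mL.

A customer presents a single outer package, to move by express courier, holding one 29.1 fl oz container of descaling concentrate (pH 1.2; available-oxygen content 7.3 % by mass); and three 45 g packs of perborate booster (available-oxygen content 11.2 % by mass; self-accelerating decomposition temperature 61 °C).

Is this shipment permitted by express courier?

The descaling concentrate has pH 1.2, which is ≤ 2.5, so it is Category CR (Corrosive).
With available-oxygen content 11.2 % by mass (≥ 8.5 % by mass), the perborate booster falls in Category OX.
Category CR quantity: one 29.1 fl oz container = 861.36 mL.
861.36 mL ≤ 1 L (express courier limit, Category CR) — within limit.
Category OX quantity: three 45 g packs = 135 g.
135 g exceeds the express courier limit of 100 g for Category OX.

No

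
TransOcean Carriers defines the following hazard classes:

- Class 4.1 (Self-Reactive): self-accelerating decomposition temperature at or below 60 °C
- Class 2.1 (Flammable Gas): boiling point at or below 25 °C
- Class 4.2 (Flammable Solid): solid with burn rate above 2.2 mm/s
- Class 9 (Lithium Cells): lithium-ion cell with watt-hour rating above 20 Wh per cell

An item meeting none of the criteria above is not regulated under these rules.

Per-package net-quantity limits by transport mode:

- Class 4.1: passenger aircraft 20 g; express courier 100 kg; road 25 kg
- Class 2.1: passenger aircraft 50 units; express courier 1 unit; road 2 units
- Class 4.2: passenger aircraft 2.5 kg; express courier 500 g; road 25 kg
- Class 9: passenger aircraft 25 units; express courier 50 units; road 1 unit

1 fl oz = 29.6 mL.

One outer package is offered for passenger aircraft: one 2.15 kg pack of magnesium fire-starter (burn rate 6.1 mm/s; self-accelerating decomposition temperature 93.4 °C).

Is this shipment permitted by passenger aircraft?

Yes

The magnesium fire-starter has burn rate 6.1 mm/s, which is > 2.2 mm/s, so it is Class 4.2 (Flammable Solid).
Class 4.2 quantity: 2.15 kg.
2.15 kg is within the passenger aircraft limit of 2.5 kg for Class 4.2.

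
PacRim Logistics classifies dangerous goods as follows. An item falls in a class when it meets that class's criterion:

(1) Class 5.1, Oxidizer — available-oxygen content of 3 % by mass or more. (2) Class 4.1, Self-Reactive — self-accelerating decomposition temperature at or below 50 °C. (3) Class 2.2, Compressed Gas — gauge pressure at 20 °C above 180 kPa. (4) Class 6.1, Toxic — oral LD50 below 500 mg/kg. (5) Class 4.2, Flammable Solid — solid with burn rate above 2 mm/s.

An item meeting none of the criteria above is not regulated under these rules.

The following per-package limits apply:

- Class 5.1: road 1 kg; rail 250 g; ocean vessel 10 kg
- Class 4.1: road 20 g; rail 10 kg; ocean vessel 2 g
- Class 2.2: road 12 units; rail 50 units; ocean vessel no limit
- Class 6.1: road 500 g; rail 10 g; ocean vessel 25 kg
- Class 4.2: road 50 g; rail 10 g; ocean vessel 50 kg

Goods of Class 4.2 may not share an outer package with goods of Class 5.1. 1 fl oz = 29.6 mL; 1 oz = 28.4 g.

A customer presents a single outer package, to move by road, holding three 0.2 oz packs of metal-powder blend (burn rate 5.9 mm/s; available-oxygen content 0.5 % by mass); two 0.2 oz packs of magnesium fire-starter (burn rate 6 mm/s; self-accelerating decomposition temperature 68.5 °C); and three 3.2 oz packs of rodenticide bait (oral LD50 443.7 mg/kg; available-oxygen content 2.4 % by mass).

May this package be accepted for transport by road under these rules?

Burn rate 5.9 mm/s meets the Class 4.2 criterion (Flammable Solid), so the metal-powder blend is Class 4.2.
Burn rate 6 mm/s meets the Class 4.2 criterion (Flammable Solid), so the magnesium fire-starter is Class 4.2.
With oral LD50 443.7 mg/kg (< 500 mg/kg), the rodenticide bait falls in Class 6.1.
Class 4.2 net quantity: (three 0.2 oz packs = 17.04 g) + (two 0.2 oz packs = 11.36 g) = 28.4 g.
That is within the Class 4.2 road limit of 50 g.
Class 6.1 quantity: three 3.2 oz packs = 272.64 g.
272.64 g is within the road limit of 500 g for Class 6.1.
The segregation rule (Class 4.2 with Class 5.1) does not apply to Class 4.2 with Class 6.1.
Every hazard class is within its road limit and no segregation rule is violated.

Yes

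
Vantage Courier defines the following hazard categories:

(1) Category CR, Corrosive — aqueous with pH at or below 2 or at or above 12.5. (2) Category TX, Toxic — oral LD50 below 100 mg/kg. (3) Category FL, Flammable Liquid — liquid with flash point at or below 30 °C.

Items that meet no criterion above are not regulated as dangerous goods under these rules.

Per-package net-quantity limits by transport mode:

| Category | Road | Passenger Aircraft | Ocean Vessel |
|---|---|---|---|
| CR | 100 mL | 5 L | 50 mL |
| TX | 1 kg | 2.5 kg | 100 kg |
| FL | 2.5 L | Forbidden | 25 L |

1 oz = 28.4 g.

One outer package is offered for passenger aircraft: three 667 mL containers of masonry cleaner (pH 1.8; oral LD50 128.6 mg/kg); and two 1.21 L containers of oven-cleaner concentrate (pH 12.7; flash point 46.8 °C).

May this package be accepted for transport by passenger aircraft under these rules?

pH 1.8 meets the Category CR criterion (Corrosive), so the masonry cleaner is Category CR.
The oven-cleaner concentrate has pH 12.7, which is ≥ 12.5, so it is Category CR (Corrosive).
Total Category CR: (three 667 mL containers = 2.001 L) + (two 1.21 L containers = 2.42 L) = 4.421 L.
4.421 L is within the passenger aircraft limit of 5 L for Category CR.

Yes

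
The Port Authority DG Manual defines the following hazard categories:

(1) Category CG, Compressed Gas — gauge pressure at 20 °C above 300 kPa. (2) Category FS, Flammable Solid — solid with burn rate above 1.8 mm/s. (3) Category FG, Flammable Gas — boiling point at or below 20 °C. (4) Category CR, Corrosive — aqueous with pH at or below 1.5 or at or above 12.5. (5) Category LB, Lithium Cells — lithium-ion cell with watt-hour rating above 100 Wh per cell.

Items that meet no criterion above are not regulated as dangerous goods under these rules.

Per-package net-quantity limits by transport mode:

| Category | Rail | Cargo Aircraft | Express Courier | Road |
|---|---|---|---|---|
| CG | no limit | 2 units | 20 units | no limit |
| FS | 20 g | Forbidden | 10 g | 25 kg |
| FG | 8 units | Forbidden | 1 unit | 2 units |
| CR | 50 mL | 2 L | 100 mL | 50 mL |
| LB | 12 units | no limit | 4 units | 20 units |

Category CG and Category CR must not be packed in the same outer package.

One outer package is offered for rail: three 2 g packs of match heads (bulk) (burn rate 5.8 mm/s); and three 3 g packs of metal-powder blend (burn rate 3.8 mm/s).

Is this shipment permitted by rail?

Match heads (bulk): burn rate 5.8 mm/s > 1.8 mm/s → Category FS (Flammable Solid).
Metal-powder blend: burn rate 3.8 mm/s > 1.8 mm/s → Category FS (Flammable Solid).
Total Category FS: (three 2 g packs = 6 g) + (three 3 g packs = 9 g) = 15 g.
15 g ≤ 20 g (rail limit, Category FS) — within limit.

Yes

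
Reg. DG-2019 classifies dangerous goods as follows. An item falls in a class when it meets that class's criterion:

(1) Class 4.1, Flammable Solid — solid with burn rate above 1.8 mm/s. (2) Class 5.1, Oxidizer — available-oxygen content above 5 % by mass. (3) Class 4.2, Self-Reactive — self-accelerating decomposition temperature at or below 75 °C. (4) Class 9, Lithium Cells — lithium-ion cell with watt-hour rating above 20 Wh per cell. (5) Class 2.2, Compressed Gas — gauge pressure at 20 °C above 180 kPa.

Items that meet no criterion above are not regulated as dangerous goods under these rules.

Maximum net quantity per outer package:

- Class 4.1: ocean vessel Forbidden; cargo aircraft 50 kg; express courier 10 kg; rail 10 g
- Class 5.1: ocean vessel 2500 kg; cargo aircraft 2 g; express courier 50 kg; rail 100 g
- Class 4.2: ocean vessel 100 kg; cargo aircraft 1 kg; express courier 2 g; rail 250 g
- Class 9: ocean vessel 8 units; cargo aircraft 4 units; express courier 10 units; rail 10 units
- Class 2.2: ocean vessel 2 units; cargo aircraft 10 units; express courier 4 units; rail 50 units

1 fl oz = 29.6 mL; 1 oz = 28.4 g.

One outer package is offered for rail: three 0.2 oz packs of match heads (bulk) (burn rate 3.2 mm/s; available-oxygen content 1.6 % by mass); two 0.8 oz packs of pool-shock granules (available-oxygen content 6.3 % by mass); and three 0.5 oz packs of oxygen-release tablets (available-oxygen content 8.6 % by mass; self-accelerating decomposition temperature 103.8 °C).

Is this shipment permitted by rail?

No

Burn rate 3.2 mm/s meets the Class 4.1 criterion (Flammable Solid), so the match heads (bulk) are Class 4.1.
Pool-shock granules: available-oxygen content 6.3 % by mass > 5 % by mass → Class 5.1 (Oxidizer).
With available-oxygen content 8.6 % by mass (> 5 % by mass), the oxygen-release tablets fall in Class 5.1.
Class 4.1 quantity: three 0.2 oz packs = 17.04 g.
That exceeds the Class 4.1 rail limit of 10 g.
Class 5.1 net quantity: (two 0.8 oz packs = 45.44 g) + (three 0.5 oz packs = 42.6 g) = 88.04 g.
That is within the Class 5.1 rail limit of 100 g.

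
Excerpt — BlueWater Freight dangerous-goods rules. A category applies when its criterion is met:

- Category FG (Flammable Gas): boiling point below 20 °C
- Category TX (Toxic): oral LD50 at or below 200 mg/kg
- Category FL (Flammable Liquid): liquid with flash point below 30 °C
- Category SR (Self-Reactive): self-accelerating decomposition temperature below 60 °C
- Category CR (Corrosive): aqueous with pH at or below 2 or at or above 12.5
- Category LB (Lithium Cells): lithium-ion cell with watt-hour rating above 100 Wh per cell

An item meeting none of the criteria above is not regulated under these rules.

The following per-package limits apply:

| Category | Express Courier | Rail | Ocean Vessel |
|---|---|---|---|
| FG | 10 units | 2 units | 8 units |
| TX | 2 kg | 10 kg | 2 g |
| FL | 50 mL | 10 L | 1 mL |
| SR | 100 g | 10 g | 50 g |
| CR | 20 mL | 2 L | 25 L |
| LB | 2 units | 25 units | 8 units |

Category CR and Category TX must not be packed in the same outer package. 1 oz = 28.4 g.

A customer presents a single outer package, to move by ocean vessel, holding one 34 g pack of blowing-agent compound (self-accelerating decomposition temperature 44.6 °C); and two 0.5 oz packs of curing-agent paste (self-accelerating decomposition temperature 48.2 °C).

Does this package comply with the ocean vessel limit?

Self-accelerating decomposition temperature 44.6 °C meets the Category SR criterion (Self-Reactive), so the blowing-agent compound is Category SR.
Self-accelerating decomposition temperature 48.2 °C meets the Category SR criterion (Self-Reactive), so the curing-agent paste is Category SR.
Total Category SR: 34 g + (two 0.5 oz packs = 28.4 g) = 62.4 g.
That exceeds the Category SR ocean vessel limit of 50 g.

No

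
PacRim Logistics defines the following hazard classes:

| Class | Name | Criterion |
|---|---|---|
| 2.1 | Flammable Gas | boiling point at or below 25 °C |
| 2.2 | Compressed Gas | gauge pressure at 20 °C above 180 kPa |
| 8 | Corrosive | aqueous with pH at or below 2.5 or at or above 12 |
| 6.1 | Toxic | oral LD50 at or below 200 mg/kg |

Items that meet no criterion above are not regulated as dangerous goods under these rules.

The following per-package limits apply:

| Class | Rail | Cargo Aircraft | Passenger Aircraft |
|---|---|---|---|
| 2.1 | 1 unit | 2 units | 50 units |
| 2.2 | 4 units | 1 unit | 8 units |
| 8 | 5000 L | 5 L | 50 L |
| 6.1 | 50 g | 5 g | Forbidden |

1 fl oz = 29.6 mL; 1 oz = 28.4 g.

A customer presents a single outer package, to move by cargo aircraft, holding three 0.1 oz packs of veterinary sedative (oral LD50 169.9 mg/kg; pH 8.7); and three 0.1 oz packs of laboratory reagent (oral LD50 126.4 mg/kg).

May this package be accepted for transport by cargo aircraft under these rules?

No

Veterinary sedative: oral LD50 169.9 mg/kg ≤ 200 mg/kg → Class 6.1 (Toxic).
With oral LD50 126.4 mg/kg (≤ 200 mg/kg), the laboratory reagent falls in Class 6.1.
Class 6.1 net quantity: (three 0.1 oz packs = 8.52 g) + (three 0.1 oz packs = 8.52 g) = 17.04 g.
That exceeds the Class 6.1 cargo aircraft limit of 5 g.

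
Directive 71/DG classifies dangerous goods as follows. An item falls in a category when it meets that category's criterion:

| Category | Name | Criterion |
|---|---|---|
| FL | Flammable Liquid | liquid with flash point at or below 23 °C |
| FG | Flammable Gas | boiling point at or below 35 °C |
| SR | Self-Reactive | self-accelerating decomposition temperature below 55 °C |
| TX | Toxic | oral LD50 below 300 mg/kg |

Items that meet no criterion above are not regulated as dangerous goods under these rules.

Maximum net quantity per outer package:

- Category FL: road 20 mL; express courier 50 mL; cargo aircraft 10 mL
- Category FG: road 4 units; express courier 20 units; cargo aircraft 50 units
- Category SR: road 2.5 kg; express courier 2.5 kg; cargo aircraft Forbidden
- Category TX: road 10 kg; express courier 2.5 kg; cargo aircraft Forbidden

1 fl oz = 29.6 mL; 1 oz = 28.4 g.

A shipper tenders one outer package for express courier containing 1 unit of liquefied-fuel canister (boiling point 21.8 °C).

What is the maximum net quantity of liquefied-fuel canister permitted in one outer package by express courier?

20 units

With boiling point 21.8 °C (≤ 35 °C), the liquefied-fuel canister falls in Category FG.
The express courier limit for Category FG is 20 units.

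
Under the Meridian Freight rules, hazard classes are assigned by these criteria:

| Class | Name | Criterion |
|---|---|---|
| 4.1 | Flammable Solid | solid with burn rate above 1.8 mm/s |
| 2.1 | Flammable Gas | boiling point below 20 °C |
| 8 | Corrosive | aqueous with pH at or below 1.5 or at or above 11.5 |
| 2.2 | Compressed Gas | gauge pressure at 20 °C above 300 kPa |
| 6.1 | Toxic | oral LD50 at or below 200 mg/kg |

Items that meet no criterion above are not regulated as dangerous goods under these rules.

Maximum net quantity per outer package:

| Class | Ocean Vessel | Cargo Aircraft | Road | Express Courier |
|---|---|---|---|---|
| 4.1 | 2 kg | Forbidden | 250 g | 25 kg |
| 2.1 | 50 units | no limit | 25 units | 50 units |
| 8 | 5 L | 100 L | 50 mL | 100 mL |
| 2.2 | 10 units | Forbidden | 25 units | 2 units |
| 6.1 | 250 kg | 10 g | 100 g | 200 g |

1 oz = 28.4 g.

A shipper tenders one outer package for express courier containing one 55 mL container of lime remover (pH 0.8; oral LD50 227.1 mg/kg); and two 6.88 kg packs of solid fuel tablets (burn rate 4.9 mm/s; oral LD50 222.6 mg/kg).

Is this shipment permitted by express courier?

Yes

With pH 0.8 (≤ 1.5), the lime remover falls in Class 8.
The solid fuel tablets have burn rate 4.9 mm/s, which is > 1.8 mm/s, so they are Class 4.1 (Flammable Solid).
Class 4.1 quantity: two 6.88 kg packs = 13.76 kg.
13.76 kg is within the express courier limit of 25 kg for Class 4.1.
Class 8 quantity: 55 mL.
55 mL ≤ 100 mL (express courier limit, Class 8) — within limit.
Every hazard class is within its express courier limit and no segregation rule is violated.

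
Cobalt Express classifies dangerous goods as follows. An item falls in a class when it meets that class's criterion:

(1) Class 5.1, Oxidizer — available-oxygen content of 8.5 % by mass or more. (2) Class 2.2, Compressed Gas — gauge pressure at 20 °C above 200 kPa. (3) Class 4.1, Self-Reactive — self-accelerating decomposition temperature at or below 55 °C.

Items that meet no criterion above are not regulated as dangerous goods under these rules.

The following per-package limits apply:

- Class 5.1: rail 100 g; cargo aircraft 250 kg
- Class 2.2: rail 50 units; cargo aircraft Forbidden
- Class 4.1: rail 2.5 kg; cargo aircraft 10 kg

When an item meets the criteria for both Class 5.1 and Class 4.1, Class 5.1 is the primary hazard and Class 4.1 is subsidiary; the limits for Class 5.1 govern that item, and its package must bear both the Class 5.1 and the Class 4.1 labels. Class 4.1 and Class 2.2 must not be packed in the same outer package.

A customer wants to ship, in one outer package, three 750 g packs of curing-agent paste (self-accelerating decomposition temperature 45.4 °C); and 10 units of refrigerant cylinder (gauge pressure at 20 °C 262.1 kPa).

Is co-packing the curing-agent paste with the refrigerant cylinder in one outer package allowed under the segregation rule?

With self-accelerating decomposition temperature 45.4 °C (≤ 55 °C), the curing-agent paste falls in Class 4.1.
Refrigerant cylinder: gauge pressure at 20 °C 262.1 kPa > 200 kPa → Class 2.2 (Compressed Gas).
Class 4.1 and Class 2.2 may not share an outer package.

No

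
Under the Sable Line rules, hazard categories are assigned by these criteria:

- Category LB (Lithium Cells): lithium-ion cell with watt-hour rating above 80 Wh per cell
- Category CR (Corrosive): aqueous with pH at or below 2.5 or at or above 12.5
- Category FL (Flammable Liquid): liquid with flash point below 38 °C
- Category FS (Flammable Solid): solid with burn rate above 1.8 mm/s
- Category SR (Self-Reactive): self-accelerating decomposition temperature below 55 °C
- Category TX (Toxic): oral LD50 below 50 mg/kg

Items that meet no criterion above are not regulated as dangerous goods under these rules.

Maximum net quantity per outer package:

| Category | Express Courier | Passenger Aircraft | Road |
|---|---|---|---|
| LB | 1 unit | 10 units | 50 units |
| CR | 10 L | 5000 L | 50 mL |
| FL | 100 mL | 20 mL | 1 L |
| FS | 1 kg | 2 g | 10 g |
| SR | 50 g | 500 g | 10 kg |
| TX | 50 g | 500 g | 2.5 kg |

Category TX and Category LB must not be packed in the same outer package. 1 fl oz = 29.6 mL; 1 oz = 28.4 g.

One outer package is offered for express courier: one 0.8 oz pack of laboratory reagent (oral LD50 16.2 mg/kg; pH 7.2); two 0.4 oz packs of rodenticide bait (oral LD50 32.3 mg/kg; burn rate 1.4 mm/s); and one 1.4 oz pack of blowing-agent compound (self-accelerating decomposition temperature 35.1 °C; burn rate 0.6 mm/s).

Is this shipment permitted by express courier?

Oral LD50 16.2 mg/kg meets the Category TX criterion (Toxic), so the laboratory reagent is Category TX.
With oral LD50 32.3 mg/kg (< 50 mg/kg), the rodenticide bait falls in Category TX.
Blowing-agent compound: self-accelerating decomposition temperature 35.1 °C < 55 °C → Category SR (Self-Reactive).
Total Category TX: (one 0.8 oz pack = 22.72 g) + (two 0.4 oz packs = 22.72 g) = 45.44 g.
45.44 g is within the express courier limit of 50 g for Category TX.
Category SR quantity: one 1.4 oz pack = 39.76 g.
That is within the Category SR express courier limit of 50 g.
The segregation rule (Category TX with Category LB) does not apply to Category TX with Category SR.
Every hazard category is within its express courier limit and no segregation rule is violated.

Yes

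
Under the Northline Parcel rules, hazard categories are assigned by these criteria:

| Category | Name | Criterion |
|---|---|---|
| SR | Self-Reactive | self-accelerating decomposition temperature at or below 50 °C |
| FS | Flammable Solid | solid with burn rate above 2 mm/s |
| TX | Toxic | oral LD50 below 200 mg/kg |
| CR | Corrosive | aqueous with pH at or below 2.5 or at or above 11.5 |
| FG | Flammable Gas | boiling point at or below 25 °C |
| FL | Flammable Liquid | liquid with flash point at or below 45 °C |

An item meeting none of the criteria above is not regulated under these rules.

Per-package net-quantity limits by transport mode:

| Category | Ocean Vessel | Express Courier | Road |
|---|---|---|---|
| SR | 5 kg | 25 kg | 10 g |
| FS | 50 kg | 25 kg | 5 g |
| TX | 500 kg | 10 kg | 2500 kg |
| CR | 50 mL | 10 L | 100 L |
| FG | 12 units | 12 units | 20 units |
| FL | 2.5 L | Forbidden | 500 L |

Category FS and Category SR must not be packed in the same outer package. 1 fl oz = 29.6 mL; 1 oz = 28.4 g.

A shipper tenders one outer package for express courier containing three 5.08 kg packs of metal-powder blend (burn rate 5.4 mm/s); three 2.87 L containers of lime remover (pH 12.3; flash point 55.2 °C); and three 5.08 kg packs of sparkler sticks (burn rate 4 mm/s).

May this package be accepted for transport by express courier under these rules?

Metal-powder blend: burn rate 5.4 mm/s > 2 mm/s → Category FS (Flammable Solid).
The lime remover has pH 12.3, which is ≥ 11.5, so it is Category CR (Corrosive).
Sparkler sticks: burn rate 4 mm/s > 2 mm/s → Category FS (Flammable Solid).
Total Category FS: (three 5.08 kg packs = 15.24 kg) + (three 5.08 kg packs = 15.24 kg) = 30.48 kg.
That exceeds the Category FS express courier limit of 25 kg.
Category CR quantity: three 2.87 L containers = 8.61 L.
8.61 L ≤ 10 L (express courier limit, Category CR) — within limit.
The segregation rule (Category FS with Category SR) does not apply to Category FS with Category CR.

No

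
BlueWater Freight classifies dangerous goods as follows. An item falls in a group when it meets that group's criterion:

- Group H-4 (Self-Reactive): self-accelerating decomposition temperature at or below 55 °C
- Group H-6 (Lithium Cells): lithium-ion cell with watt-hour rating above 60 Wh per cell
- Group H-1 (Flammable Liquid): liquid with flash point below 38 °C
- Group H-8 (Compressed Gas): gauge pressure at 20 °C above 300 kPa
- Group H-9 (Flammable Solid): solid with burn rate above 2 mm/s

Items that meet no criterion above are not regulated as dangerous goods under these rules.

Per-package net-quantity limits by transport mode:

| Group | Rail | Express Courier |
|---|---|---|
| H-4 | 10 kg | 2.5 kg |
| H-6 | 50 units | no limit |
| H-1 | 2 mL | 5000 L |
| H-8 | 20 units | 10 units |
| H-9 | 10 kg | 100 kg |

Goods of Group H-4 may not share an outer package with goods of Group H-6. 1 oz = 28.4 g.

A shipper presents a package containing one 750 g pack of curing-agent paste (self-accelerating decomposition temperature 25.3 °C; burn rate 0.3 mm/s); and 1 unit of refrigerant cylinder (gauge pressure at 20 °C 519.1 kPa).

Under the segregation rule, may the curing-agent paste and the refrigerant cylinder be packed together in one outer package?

The curing-agent paste has self-accelerating decomposition temperature 25.3 °C, which is ≤ 55 °C, so it is Group H-4 (Self-Reactive).
Refrigerant cylinder: gauge pressure at 20 °C 519.1 kPa > 300 kPa → Group H-8 (Compressed Gas).
No segregation rule bars Group H-4 with Group H-8.

Yes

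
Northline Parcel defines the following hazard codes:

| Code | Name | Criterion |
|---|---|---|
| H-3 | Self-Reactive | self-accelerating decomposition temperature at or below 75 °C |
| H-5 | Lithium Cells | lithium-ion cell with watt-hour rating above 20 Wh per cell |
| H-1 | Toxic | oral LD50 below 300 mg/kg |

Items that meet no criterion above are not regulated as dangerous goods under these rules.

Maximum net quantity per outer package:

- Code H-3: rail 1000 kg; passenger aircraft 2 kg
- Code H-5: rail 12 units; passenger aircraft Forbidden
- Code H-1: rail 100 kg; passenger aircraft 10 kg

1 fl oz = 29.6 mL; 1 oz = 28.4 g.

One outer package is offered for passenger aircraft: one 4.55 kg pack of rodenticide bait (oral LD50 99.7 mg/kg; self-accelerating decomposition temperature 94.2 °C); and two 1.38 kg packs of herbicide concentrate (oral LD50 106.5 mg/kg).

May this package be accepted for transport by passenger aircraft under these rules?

Yes

The rodenticide bait has oral LD50 99.7 mg/kg, which is < 300 mg/kg, so it is Code H-1 (Toxic).
The herbicide concentrate has oral LD50 106.5 mg/kg, which is < 300 mg/kg, so it is Code H-1 (Toxic).
Total Code H-1: 4.55 kg + (two 1.38 kg packs = 2.76 kg) = 7.31 kg.
That is within the Code H-1 passenger aircraft limit of 10 kg.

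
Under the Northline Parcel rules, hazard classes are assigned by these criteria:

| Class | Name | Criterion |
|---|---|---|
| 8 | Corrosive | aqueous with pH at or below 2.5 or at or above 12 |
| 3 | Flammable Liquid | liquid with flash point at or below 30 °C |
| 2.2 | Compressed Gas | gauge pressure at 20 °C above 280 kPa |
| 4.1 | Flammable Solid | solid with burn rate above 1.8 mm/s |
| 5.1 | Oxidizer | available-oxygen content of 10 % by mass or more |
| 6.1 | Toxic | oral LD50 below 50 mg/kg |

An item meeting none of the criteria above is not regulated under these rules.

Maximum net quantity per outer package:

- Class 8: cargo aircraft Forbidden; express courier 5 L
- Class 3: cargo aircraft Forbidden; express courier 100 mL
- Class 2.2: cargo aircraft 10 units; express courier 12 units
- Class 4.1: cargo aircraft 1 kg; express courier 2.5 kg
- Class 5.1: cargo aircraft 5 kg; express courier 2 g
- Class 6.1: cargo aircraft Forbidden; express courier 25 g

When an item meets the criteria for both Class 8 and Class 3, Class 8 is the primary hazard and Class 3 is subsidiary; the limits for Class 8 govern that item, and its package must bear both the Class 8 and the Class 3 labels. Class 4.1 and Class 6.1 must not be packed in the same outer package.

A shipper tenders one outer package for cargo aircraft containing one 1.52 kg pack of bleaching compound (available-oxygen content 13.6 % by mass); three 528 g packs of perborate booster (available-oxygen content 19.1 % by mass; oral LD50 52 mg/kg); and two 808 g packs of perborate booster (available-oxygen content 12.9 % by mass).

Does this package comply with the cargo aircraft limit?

Yes

Available-oxygen content 13.6 % by mass meets the Class 5.1 criterion (Oxidizer), so the bleaching compound is Class 5.1.
The perborate booster has available-oxygen content 19.1 % by mass, which is ≥ 10 % by mass, so it is Class 5.1 (Oxidizer).
Available-oxygen content 12.9 % by mass meets the Class 5.1 criterion (Oxidizer), so the perborate booster is Class 5.1.
Class 5.1 net quantity: 1.52 kg + (three 528 g packs = 1.584 kg) + (two 808 g packs = 1.616 kg) = 4.72 kg.
4.72 kg is within the cargo aircraft limit of 5 kg for Class 5.1.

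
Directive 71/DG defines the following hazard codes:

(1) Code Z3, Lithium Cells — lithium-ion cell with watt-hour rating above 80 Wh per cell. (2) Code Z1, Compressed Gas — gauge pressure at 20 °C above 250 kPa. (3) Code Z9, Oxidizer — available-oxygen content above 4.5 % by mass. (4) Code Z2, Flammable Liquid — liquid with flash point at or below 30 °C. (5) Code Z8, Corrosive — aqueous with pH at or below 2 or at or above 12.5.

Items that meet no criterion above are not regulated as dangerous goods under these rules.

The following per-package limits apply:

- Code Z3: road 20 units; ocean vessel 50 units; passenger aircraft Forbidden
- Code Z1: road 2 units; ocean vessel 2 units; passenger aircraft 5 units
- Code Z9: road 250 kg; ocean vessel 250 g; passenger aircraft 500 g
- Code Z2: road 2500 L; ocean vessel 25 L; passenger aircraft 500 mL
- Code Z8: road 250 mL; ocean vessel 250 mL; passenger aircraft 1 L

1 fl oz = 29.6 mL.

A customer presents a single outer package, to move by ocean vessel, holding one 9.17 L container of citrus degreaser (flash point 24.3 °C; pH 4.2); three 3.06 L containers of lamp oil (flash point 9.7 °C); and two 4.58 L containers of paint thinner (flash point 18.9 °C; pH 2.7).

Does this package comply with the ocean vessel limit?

No

Citrus degreaser: flash point 24.3 °C ≤ 30 °C → Code Z2 (Flammable Liquid).
With flash point 9.7 °C (≤ 30 °C), the lamp oil falls in Code Z2.
Flash point 18.9 °C meets the Code Z2 criterion (Flammable Liquid), so the paint thinner is Code Z2.
Code Z2 net quantity: 9.17 L + (three 3.06 L containers = 9.18 L) + (two 4.58 L containers = 9.16 L) = 27.51 L.
27.51 L exceeds the ocean vessel limit of 25 L for Code Z2.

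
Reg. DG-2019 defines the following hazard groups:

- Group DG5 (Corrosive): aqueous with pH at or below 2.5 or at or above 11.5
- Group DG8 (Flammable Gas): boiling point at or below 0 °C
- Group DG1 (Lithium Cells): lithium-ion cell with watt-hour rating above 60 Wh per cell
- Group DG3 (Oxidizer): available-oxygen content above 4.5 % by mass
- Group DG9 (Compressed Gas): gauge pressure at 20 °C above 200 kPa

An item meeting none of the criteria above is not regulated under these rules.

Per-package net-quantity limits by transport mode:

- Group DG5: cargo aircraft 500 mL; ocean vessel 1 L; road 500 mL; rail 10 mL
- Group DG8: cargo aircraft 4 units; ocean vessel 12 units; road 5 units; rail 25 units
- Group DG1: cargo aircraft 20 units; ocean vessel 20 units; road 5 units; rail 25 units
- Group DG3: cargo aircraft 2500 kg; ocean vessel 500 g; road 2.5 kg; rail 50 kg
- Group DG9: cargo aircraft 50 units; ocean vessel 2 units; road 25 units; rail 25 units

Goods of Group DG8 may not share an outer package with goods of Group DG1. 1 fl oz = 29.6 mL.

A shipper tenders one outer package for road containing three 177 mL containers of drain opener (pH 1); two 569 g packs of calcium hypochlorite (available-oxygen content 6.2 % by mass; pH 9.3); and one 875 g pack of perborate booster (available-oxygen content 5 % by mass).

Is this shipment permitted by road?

The drain opener has pH 1, which is ≤ 2.5, so it is Group DG5 (Corrosive).
The calcium hypochlorite has available-oxygen content 6.2 % by mass, which is > 4.5 % by mass, so it is Group DG3 (Oxidizer).
Available-oxygen content 5 % by mass meets the Group DG3 criterion (Oxidizer), so the perborate booster is Group DG3.
Total Group DG3: (two 569 g packs = 1.138 kg) + 875 g = 2.013 kg.
2.013 kg ≤ 2.5 kg (road limit, Group DG3) — within limit.
Group DG5 quantity: three 177 mL containers = 531 mL.
531 mL exceeds the road limit of 500 mL for Group DG5.
The segregation rule (Group DG8 with Group DG1) does not apply to Group DG3 with Group DG5.

No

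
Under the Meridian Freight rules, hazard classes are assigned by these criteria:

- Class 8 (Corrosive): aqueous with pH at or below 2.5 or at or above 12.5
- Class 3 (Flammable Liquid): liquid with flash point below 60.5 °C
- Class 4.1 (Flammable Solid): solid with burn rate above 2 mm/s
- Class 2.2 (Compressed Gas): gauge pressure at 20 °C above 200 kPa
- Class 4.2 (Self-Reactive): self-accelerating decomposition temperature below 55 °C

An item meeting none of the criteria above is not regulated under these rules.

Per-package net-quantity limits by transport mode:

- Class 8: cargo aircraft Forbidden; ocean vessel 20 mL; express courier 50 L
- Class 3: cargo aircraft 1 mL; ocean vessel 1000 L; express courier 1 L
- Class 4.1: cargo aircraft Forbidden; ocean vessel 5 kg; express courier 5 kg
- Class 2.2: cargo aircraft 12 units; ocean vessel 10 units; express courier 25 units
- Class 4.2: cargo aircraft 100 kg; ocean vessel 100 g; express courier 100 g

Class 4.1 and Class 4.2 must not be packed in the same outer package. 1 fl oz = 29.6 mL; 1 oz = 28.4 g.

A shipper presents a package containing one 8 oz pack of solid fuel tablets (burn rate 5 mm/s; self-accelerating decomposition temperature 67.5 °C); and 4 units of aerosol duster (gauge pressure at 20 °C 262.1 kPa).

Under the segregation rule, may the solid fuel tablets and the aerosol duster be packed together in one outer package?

Yes

Burn rate 5 mm/s meets the Class 4.1 criterion (Flammable Solid), so the solid fuel tablets are Class 4.1.
The aerosol duster has gauge pressure at 20 °C 262.1 kPa, which is > 200 kPa, so it is Class 2.2 (Compressed Gas).
No segregation rule bars Class 4.1 with Class 2.2.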